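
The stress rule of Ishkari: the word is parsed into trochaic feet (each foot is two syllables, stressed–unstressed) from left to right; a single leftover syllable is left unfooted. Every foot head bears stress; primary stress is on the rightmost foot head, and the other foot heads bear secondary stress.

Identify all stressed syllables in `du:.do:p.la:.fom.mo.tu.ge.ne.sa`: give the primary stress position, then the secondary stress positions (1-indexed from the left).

Parse left to right into trochaic (ˈσσ) feet: (ˈdu:.do:p) (ˈla:.fom) (ˈmo.tu) (ˈge.ne) sa. Syllable 9 is left unfooted.
Foot heads (stressed positions): 1, 3, 5, 7.
End Rule Rightmost: primary stress on the rightmost head = syllable 7.
Secondary stress on 1, 3, 5: ˌdu:.do:p.ˌla:.fom.ˌmo.tu.ˈge.ne.sa.

primary 7, secondary 1, 3, 5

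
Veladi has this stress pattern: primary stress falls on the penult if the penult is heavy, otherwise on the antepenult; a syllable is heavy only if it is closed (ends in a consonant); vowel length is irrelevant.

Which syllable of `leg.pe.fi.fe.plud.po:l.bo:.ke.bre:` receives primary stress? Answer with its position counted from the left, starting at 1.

7

Weights: 7 bo: L, 8 ke L, 9 bre: L.
The penult (syllable 8, ke) is light, so stress falls on the antepenult (syllable 7, bo:).
Primary stress: syllable 7 → leg.pe.fi.fe.plud.po:l.ˈbo:.ke.bre:.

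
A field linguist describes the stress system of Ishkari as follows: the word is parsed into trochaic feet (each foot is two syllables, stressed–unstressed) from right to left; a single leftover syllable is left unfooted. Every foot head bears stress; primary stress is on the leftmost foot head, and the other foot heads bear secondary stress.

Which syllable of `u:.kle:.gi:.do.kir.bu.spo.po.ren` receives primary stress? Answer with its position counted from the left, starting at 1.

Parse right to left into trochaic (ˈσσ) feet: u: (ˈkle:.gi:) (ˈdo.kir) (ˈbu.spo) (ˈpo.ren). Syllable 1 is left unfooted.
Foot heads (stressed positions): 2, 4, 6, 8.
End Rule Leftmost: primary stress on the leftmost head = syllable 2.
Primary stress: syllable 2 → u:.ˈkle:.gi:.do.kir.bu.spo.po.ren.

2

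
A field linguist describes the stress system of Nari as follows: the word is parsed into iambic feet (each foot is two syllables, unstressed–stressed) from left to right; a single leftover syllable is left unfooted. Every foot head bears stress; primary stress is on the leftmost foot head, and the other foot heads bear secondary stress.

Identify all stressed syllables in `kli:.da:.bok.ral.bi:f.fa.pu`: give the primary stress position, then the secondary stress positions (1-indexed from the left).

primary 2, secondary 4, 6

Parse left to right into iambic (σˈσ) feet: (kli:.ˈda:) (bok.ˈral) (bi:f.ˈfa) pu. Syllable 7 is left unfooted.
Foot heads (stressed positions): 2, 4, 6.
End Rule Leftmost: primary stress on the leftmost head = syllable 2.
Secondary stress on 4, 6: kli:.ˈda:.bok.ˌral.bi:f.ˌfa.pu.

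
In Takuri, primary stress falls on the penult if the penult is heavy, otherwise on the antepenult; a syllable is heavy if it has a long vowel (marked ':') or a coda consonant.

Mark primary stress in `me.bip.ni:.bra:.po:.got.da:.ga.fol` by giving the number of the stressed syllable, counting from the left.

Weights: 7 da: H, 8 ga L, 9 fol H.
The penult (syllable 8, ga) is light, so stress falls on the antepenult (syllable 7, da:).
Primary stress: syllable 7 → me.bip.ni:.bra:.po:.got.ˈda:.ga.fol.

7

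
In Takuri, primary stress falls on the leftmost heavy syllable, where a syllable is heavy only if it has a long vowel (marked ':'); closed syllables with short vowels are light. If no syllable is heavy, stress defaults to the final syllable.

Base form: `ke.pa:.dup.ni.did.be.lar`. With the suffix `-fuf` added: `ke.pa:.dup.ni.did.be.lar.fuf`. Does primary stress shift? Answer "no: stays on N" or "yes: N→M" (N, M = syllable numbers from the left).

no: stays on 2

Base `ke.pa:.dup.ni.did.be.lar` (7 syllables):
  Weights: 1 ke L, 2 pa: H, 3 dup L, 4 ni L, 5 did L, 6 be L, 7 lar L.
  Heavy syllables in the domain: 2. The leftmost is syllable 2 (pa:).
  → primary stress on syllable 2.
Suffixed `ke.pa:.dup.ni.did.be.lar.fuf` (8 syllables):
  Weights: 1 ke L, 2 pa: H, 3 dup L, 4 ni L, 5 did L, 6 be L, 7 lar L, 8 fuf L.
  Heavy syllables in the domain: 2. The leftmost is syllable 2 (pa:).
  → primary stress on syllable 2.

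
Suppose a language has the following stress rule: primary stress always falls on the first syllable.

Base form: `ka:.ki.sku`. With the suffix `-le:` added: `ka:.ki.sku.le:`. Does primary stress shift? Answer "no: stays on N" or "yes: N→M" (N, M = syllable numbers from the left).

Base `ka:.ki.sku` (3 syllables):
  The word has 3 syllables; the first syllable is syllable 1 (ka:).
  → primary stress on syllable 1.
Suffixed `ka:.ki.sku.le:` (4 syllables):
  The word has 4 syllables; the first syllable is syllable 1 (ka:).
  → primary stress on syllable 1.

no: stays on 1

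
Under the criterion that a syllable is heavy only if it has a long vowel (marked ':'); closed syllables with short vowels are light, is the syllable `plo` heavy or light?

`plo`: short vowel, open (no coda). Short vowel → light.

light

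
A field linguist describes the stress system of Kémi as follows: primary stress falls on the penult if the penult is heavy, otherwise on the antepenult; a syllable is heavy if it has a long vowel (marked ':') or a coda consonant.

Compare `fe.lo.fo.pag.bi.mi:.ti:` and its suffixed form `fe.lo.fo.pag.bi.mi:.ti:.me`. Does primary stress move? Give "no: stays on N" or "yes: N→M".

Base `fe.lo.fo.pag.bi.mi:.ti:` (7 syllables):
  Weights: 5 bi L, 6 mi: H, 7 ti: H.
  The penult (syllable 6, mi:) is heavy, so it takes stress.
  → primary stress on syllable 6.
Suffixed `fe.lo.fo.pag.bi.mi:.ti:.me` (8 syllables):
  Weights: 6 mi: H, 7 ti: H, 8 me L.
  The penult (syllable 7, ti:) is heavy, so it takes stress.
  → primary stress on syllable 7.

yes: 6→7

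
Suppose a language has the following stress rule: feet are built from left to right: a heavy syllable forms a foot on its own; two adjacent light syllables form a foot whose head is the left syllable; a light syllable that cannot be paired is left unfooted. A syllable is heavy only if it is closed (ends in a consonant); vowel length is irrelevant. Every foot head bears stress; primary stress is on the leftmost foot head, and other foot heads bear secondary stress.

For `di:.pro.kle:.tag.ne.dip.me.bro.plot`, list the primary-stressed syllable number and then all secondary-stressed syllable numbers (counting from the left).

primary 1, secondary 4, 6, 7, 9

Weights: 1 di: L, 2 pro L, 3 kle: L, 4 tag H, 5 ne L, 6 dip H, 7 me L, 8 bro L, 9 plot H.
Parse left to right (heavy = foot alone; LL = one foot; stranded L unfooted): (ˈdi:.pro) kle: (ˈtag) ne (ˈdip) (ˈme.bro) (ˈplot).
Foot heads: 1, 4, 6, 7, 9.
Primary stress on the leftmost head = syllable 1.
Secondary stress on 4, 6, 7, 9: ˈdi:.pro.kle:.ˌtag.ne.ˌdip.ˌme.bro.ˌplot.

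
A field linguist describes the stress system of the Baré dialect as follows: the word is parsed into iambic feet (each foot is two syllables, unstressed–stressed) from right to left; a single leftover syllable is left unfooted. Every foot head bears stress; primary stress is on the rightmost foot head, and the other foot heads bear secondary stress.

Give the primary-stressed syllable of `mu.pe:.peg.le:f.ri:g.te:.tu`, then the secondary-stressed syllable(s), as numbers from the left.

primary 7, secondary 3, 5

Parse right to left into iambic (σˈσ) feet: mu (pe:.ˈpeg) (le:f.ˈri:g) (te:.ˈtu). Syllable 1 is left unfooted.
Foot heads (stressed positions): 3, 5, 7.
End Rule Rightmost: primary stress on the rightmost head = syllable 7.
Secondary stress on 3, 5: mu.pe:.ˌpeg.le:f.ˌri:g.te:.ˈtu.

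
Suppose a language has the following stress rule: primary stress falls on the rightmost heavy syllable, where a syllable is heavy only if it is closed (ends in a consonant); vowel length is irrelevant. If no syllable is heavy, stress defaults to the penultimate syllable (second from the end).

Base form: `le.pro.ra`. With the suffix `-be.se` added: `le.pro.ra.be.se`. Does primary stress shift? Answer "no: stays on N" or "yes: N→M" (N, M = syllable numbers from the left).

Base `le.pro.ra` (3 syllables):
  Weights: 1 le L, 2 pro L, 3 ra L.
  No heavy syllable in the domain; default to the penultimate syllable (second from the end) = syllable 2.
  → primary stress on syllable 2.
Suffixed `le.pro.ra.be.se` (5 syllables):
  Weights: 1 le L, 2 pro L, 3 ra L, 4 be L, 5 se L.
  No heavy syllable in the domain; default to the penultimate syllable (second from the end) = syllable 4.
  → primary stress on syllable 4.

yes: 2→4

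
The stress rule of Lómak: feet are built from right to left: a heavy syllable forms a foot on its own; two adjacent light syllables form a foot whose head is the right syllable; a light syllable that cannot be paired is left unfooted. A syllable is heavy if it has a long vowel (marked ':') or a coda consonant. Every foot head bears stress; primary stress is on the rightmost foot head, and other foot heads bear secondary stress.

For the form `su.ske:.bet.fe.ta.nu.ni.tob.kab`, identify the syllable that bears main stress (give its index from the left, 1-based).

Weights: 1 su L, 2 ske: H, 3 bet H, 4 fe L, 5 ta L, 6 nu L, 7 ni L, 8 tob H, 9 kab H.
Parse right to left (heavy = foot alone; LL = one foot; stranded L unfooted): su (ˈske:) (ˈbet) (fe.ˈta) (nu.ˈni) (ˈtob) (ˈkab).
Foot heads: 2, 3, 5, 7, 8, 9.
Primary stress on the rightmost head = syllable 9.
Primary stress: syllable 9 → su.ske:.bet.fe.ta.nu.ni.tob.ˈkab.

9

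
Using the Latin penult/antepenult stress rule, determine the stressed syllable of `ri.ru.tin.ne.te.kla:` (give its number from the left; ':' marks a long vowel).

4

Classical Latin: stress the penult if heavy (long vowel or closed), else the antepenult.
Weights: 4 ne L, 5 te L, 6 kla: H.
The penult (syllable 5, te) is light, so stress falls on the antepenult (syllable 4, ne).
Stress on syllable 4: ri.ru.tin.ˈne.te.kla:.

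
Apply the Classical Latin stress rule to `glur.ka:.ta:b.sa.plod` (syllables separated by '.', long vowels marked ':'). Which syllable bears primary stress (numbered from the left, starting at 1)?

Classical Latin: stress the penult if heavy (long vowel or closed), else the antepenult.
Weights: 3 ta:b H, 4 sa L, 5 plod H.
The penult (syllable 4, sa) is light, so stress falls on the antepenult (syllable 3, ta:b).
Stress on syllable 3: glur.ka:.ˈta:b.sa.plod.

3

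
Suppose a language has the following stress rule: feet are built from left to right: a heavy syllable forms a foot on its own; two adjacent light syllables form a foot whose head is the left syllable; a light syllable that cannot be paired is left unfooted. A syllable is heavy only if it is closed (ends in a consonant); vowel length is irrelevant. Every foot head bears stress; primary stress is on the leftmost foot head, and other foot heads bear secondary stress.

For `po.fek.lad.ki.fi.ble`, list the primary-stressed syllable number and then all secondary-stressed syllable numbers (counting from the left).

Weights: 1 po L, 2 fek H, 3 lad H, 4 ki L, 5 fi L, 6 ble L.
Parse left to right (heavy = foot alone; LL = one foot; stranded L unfooted): po (ˈfek) (ˈlad) (ˈki.fi) ble.
Foot heads: 2, 3, 4.
Primary stress on the leftmost head = syllable 2.
Secondary stress on 3, 4: po.ˈfek.ˌlad.ˌki.fi.ble.

primary 2, secondary 3, 4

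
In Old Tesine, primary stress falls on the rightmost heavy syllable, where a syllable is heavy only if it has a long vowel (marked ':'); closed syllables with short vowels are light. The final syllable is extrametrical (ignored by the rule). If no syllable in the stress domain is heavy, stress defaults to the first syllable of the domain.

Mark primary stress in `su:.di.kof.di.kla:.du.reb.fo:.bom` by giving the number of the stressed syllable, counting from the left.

8

The final syllable (9, bom) is extrametrical; the stress domain is syllables 1–8.
Weights: 1 su: H, 2 di L, 3 kof L, 4 di L, 5 kla: H, 6 du L, 7 reb L, 8 fo: H.
Heavy syllables in the domain: 1, 5, 8. The rightmost is syllable 8 (fo:).
Primary stress: syllable 8 → su:.di.kof.di.kla:.du.reb.ˈfo:.bom.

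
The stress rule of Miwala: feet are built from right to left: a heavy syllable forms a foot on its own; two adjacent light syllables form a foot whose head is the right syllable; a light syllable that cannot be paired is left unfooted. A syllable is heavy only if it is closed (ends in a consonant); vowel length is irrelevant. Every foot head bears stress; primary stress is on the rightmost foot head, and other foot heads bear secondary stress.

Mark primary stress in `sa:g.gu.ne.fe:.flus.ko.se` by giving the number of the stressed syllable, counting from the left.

7

Weights: 1 sa:g H, 2 gu L, 3 ne L, 4 fe: L, 5 flus H, 6 ko L, 7 se L.
Parse right to left (heavy = foot alone; LL = one foot; stranded L unfooted): (ˈsa:g) gu (ne.ˈfe:) (ˈflus) (ko.ˈse).
Foot heads: 1, 4, 5, 7.
Primary stress on the rightmost head = syllable 7.
Primary stress: syllable 7 → sa:g.gu.ne.fe:.flus.ko.ˈse.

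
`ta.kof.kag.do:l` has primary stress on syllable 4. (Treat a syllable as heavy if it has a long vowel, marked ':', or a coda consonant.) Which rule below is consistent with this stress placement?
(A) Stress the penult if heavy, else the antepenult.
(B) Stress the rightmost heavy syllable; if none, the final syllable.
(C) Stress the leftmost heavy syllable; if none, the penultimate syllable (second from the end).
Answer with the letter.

B

Rule A → syllable 3 (observed: 4).
Rule B → syllable 4 ✓.
Rule C → syllable 2 (observed: 4).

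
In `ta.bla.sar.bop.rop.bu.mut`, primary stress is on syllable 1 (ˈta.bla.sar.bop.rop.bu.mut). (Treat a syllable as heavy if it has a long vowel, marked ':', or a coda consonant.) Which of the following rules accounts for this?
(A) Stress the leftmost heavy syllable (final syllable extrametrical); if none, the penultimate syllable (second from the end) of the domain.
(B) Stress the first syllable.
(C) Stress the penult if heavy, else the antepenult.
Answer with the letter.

Rule A → syllable 3 (observed: 1).
Rule B → syllable 1 ✓.
Rule C → syllable 5 (observed: 1).

B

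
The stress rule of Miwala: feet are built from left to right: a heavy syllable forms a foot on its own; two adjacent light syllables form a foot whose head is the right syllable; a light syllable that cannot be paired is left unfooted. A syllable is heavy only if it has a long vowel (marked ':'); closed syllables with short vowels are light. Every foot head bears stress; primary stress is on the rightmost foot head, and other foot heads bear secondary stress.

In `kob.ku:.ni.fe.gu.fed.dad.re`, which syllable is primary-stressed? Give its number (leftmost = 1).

8

Weights: 1 kob L, 2 ku: H, 3 ni L, 4 fe L, 5 gu L, 6 fed L, 7 dad L, 8 re L.
Parse left to right (heavy = foot alone; LL = one foot; stranded L unfooted): kob (ˈku:) (ni.ˈfe) (gu.ˈfed) (dad.ˈre).
Foot heads: 2, 4, 6, 8.
Primary stress on the rightmost head = syllable 8.
Primary stress: syllable 8 → kob.ku:.ni.fe.gu.fed.dad.ˈre.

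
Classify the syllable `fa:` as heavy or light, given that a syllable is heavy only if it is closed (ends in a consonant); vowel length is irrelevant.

`fa:`: long vowel, open (no coda). Open (no coda) → light.

light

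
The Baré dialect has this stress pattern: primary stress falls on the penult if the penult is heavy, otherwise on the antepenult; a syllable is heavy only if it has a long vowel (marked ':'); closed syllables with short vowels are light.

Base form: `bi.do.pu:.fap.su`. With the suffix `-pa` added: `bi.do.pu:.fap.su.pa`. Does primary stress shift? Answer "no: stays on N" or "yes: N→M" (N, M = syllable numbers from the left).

yes: 3→4

Base `bi.do.pu:.fap.su` (5 syllables):
  Weights: 3 pu: H, 4 fap L, 5 su L.
  The penult (syllable 4, fap) is light, so stress falls on the antepenult (syllable 3, pu:).
  → primary stress on syllable 3.
Suffixed `bi.do.pu:.fap.su.pa` (6 syllables):
  Weights: 4 fap L, 5 su L, 6 pa L.
  The penult (syllable 5, su) is light, so stress falls on the antepenult (syllable 4, fap).
  → primary stress on syllable 4.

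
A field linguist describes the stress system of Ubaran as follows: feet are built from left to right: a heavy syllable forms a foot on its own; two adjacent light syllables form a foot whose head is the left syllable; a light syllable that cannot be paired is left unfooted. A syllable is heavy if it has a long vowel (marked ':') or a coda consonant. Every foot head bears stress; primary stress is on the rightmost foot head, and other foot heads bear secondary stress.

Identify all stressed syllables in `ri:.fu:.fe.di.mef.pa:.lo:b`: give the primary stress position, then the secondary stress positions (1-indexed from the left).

Weights: 1 ri: H, 2 fu: H, 3 fe L, 4 di L, 5 mef H, 6 pa: H, 7 lo:b H.
Parse left to right (heavy = foot alone; LL = one foot; stranded L unfooted): (ˈri:) (ˈfu:) (ˈfe.di) (ˈmef) (ˈpa:) (ˈlo:b).
Foot heads: 1, 2, 3, 5, 6, 7.
Primary stress on the rightmost head = syllable 7.
Secondary stress on 1, 2, 3, 5, 6: ˌri:.ˌfu:.ˌfe.di.ˌmef.ˌpa:.ˈlo:b.

primary 7, secondary 1, 2, 3, 5, 6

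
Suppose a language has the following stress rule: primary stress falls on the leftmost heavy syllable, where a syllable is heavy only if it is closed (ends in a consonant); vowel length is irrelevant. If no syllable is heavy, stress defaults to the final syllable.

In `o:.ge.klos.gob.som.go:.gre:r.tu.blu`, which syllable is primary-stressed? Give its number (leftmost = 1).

Weights: 1 o: L, 2 ge L, 3 klos H, 4 gob H, 5 som H, 6 go: L, 7 gre:r H, 8 tu L, 9 blu L.
Heavy syllables in the domain: 3, 4, 5, 7. The leftmost is syllable 3 (klos).
Primary stress: syllable 3 → o:.ge.ˈklos.gob.som.go:.gre:r.tu.blu.

3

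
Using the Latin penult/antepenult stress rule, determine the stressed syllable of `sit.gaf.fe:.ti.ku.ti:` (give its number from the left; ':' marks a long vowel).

4

Classical Latin: stress the penult if heavy (long vowel or closed), else the antepenult.
Weights: 4 ti L, 5 ku L, 6 ti: H.
The penult (syllable 5, ku) is light, so stress falls on the antepenult (syllable 4, ti).
Stress on syllable 4: sit.gaf.fe:.ˈti.ku.ti:.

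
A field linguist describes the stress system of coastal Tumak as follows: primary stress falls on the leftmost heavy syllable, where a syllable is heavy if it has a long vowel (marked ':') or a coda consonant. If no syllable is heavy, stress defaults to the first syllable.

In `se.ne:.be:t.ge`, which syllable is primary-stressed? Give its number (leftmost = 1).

Weights: 1 se L, 2 ne: H, 3 be:t H, 4 ge L.
Heavy syllables in the domain: 2, 3. The leftmost is syllable 2 (ne:).
Primary stress: syllable 2 → se.ˈne:.be:t.ge.

2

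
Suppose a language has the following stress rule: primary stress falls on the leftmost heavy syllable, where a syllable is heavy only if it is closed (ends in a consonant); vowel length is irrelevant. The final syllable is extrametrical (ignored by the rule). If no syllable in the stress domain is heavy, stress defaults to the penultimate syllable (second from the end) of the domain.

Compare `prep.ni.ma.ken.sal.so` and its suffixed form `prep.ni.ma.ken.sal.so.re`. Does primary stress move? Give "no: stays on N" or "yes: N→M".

no: stays on 1

Base `prep.ni.ma.ken.sal.so` (6 syllables):
  The final syllable (6, so) is extrametrical; the stress domain is syllables 1–5.
  Weights: 1 prep H, 2 ni L, 3 ma L, 4 ken H, 5 sal H.
  Heavy syllables in the domain: 1, 4, 5. The leftmost is syllable 1 (prep).
  → primary stress on syllable 1.
Suffixed `prep.ni.ma.ken.sal.so.re` (7 syllables):
  The final syllable (7, re) is extrametrical; the stress domain is syllables 1–6.
  Weights: 1 prep H, 2 ni L, 3 ma L, 4 ken H, 5 sal H, 6 so L.
  Heavy syllables in the domain: 1, 4, 5. The leftmost is syllable 1 (prep).
  → primary stress on syllable 1.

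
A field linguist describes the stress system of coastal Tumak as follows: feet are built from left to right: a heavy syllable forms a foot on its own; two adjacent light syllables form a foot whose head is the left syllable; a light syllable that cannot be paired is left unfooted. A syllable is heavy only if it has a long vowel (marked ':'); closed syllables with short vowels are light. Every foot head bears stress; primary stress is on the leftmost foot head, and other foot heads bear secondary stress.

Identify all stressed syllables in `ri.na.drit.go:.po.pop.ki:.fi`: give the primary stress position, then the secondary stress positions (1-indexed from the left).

primary 1, secondary 4, 5, 7

Weights: 1 ri L, 2 na L, 3 drit L, 4 go: H, 5 po L, 6 pop L, 7 ki: H, 8 fi L.
Parse left to right (heavy = foot alone; LL = one foot; stranded L unfooted): (ˈri.na) drit (ˈgo:) (ˈpo.pop) (ˈki:) fi.
Foot heads: 1, 4, 5, 7.
Primary stress on the leftmost head = syllable 1.
Secondary stress on 4, 5, 7: ˈri.na.drit.ˌgo:.ˌpo.pop.ˌki:.fi.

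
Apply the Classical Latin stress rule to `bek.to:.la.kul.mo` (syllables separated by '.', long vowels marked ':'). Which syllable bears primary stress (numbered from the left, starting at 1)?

Classical Latin: stress the penult if heavy (long vowel or closed), else the antepenult.
Weights: 3 la L, 4 kul H, 5 mo L.
The penult (syllable 4, kul) is heavy, so it takes stress.
Stress on syllable 4: bek.to:.la.ˈkul.mo.

4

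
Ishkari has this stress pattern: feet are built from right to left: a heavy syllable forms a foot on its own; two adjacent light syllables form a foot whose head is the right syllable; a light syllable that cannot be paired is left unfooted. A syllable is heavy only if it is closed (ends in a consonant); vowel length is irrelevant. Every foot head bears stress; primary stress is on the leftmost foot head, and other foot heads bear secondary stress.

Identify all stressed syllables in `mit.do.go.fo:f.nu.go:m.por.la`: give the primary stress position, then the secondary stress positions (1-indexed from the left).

Weights: 1 mit H, 2 do L, 3 go L, 4 fo:f H, 5 nu L, 6 go:m H, 7 por H, 8 la L.
Parse right to left (heavy = foot alone; LL = one foot; stranded L unfooted): (ˈmit) (do.ˈgo) (ˈfo:f) nu (ˈgo:m) (ˈpor) la.
Foot heads: 1, 3, 4, 6, 7.
Primary stress on the leftmost head = syllable 1.
Secondary stress on 3, 4, 6, 7: ˈmit.do.ˌgo.ˌfo:f.nu.ˌgo:m.ˌpor.la.

primary 1, secondary 3, 4, 6, 7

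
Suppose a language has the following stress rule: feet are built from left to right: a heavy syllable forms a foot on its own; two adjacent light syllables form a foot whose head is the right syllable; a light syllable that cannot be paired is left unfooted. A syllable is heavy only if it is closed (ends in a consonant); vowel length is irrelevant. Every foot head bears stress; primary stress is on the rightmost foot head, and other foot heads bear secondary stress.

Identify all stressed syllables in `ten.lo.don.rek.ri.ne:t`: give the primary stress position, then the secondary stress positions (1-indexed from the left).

primary 6, secondary 1, 3, 4

Weights: 1 ten H, 2 lo L, 3 don H, 4 rek H, 5 ri L, 6 ne:t H.
Parse left to right (heavy = foot alone; LL = one foot; stranded L unfooted): (ˈten) lo (ˈdon) (ˈrek) ri (ˈne:t).
Foot heads: 1, 3, 4, 6.
Primary stress on the rightmost head = syllable 6.
Secondary stress on 1, 3, 4: ˌten.lo.ˌdon.ˌrek.ri.ˈne:t.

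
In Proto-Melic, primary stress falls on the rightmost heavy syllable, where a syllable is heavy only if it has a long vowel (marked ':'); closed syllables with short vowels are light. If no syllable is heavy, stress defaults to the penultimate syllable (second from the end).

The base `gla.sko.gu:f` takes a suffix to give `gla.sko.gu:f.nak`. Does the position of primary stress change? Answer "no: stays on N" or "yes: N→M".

no: stays on 3

Base `gla.sko.gu:f` (3 syllables):
  Weights: 1 gla L, 2 sko L, 3 gu:f H.
  Heavy syllables in the domain: 3. The rightmost is syllable 3 (gu:f).
  → primary stress on syllable 3.
Suffixed `gla.sko.gu:f.nak` (4 syllables):
  Weights: 1 gla L, 2 sko L, 3 gu:f H, 4 nak L.
  Heavy syllables in the domain: 3. The rightmost is syllable 3 (gu:f).
  → primary stress on syllable 3.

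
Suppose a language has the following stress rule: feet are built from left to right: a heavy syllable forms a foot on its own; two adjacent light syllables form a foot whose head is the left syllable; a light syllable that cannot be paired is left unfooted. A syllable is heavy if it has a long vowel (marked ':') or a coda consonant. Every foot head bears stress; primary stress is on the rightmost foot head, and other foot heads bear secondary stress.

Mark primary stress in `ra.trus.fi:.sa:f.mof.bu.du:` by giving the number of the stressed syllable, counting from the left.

Weights: 1 ra L, 2 trus H, 3 fi: H, 4 sa:f H, 5 mof H, 6 bu L, 7 du: H.
Parse left to right (heavy = foot alone; LL = one foot; stranded L unfooted): ra (ˈtrus) (ˈfi:) (ˈsa:f) (ˈmof) bu (ˈdu:).
Foot heads: 2, 3, 4, 5, 7.
Primary stress on the rightmost head = syllable 7.
Primary stress: syllable 7 → ra.trus.fi:.sa:f.mof.bu.ˈdu:.

7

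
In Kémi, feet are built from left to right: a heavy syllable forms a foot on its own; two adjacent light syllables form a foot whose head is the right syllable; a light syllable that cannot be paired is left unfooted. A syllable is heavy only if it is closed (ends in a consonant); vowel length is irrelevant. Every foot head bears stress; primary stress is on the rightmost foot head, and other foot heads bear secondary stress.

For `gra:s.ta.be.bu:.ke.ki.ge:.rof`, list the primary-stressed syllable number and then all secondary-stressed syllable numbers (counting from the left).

Weights: 1 gra:s H, 2 ta L, 3 be L, 4 bu: L, 5 ke L, 6 ki L, 7 ge: L, 8 rof H.
Parse left to right (heavy = foot alone; LL = one foot; stranded L unfooted): (ˈgra:s) (ta.ˈbe) (bu:.ˈke) (ki.ˈge:) (ˈrof).
Foot heads: 1, 3, 5, 7, 8.
Primary stress on the rightmost head = syllable 8.
Secondary stress on 1, 3, 5, 7: ˌgra:s.ta.ˌbe.bu:.ˌke.ki.ˌge:.ˈrof.

primary 8, secondary 1, 3, 5, 7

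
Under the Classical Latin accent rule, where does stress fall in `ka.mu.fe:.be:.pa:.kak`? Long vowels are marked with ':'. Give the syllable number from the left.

5

Classical Latin: stress the penult if heavy (long vowel or closed), else the antepenult.
Weights: 4 be: H, 5 pa: H, 6 kak H.
The penult (syllable 5, pa:) is heavy, so it takes stress.
Stress on syllable 5: ka.mu.fe:.be:.ˈpa:.kak.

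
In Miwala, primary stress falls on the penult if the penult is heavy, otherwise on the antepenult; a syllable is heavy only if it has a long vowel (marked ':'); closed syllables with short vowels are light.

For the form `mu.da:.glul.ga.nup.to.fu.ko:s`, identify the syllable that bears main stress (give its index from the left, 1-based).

Weights: 6 to L, 7 fu L, 8 ko:s H.
The penult (syllable 7, fu) is light, so stress falls on the antepenult (syllable 6, to).
Primary stress: syllable 6 → mu.da:.glul.ga.nup.ˈto.fu.ko:s.

6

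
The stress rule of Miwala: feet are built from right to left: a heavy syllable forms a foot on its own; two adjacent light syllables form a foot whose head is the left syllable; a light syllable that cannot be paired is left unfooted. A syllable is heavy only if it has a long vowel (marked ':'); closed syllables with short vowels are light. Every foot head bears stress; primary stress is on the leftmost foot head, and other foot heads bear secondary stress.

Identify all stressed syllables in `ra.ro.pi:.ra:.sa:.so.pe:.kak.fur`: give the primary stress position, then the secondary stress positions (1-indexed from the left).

primary 1, secondary 3, 4, 5, 7, 8

Weights: 1 ra L, 2 ro L, 3 pi: H, 4 ra: H, 5 sa: H, 6 so L, 7 pe: H, 8 kak L, 9 fur L.
Parse right to left (heavy = foot alone; LL = one foot; stranded L unfooted): (ˈra.ro) (ˈpi:) (ˈra:) (ˈsa:) so (ˈpe:) (ˈkak.fur).
Foot heads: 1, 3, 4, 5, 7, 8.
Primary stress on the leftmost head = syllable 1.
Secondary stress on 3, 4, 5, 7, 8: ˈra.ro.ˌpi:.ˌra:.ˌsa:.so.ˌpe:.ˌkak.fur.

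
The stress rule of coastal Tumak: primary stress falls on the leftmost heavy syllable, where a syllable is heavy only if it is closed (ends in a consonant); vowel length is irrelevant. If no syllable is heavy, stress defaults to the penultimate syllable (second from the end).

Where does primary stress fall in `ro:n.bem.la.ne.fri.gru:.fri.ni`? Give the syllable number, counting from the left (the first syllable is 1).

1

Weights: 1 ro:n H, 2 bem H, 3 la L, 4 ne L, 5 fri L, 6 gru: L, 7 fri L, 8 ni L.
Heavy syllables in the domain: 1, 2. The leftmost is syllable 1 (ro:n).
Primary stress: syllable 1 → ˈro:n.bem.la.ne.fri.gru:.fri.ni.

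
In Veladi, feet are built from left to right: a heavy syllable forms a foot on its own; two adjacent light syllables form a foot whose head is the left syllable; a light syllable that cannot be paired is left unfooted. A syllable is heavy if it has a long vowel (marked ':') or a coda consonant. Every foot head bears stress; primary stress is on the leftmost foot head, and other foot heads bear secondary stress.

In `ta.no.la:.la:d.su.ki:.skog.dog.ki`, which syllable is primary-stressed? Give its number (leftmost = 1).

Weights: 1 ta L, 2 no L, 3 la: H, 4 la:d H, 5 su L, 6 ki: H, 7 skog H, 8 dog H, 9 ki L.
Parse left to right (heavy = foot alone; LL = one foot; stranded L unfooted): (ˈta.no) (ˈla:) (ˈla:d) su (ˈki:) (ˈskog) (ˈdog) ki.
Foot heads: 1, 3, 4, 6, 7, 8.
Primary stress on the leftmost head = syllable 1.
Primary stress: syllable 1 → ˈta.no.la:.la:d.su.ki:.skog.dog.ki.

1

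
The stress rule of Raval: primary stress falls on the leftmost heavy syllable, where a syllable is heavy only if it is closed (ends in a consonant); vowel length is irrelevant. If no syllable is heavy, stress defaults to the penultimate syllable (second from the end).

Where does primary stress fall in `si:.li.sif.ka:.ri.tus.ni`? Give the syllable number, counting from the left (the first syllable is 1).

3

Weights: 1 si: L, 2 li L, 3 sif H, 4 ka: L, 5 ri L, 6 tus H, 7 ni L.
Heavy syllables in the domain: 3, 6. The leftmost is syllable 3 (sif).
Primary stress: syllable 3 → si:.li.ˈsif.ka:.ri.tus.ni.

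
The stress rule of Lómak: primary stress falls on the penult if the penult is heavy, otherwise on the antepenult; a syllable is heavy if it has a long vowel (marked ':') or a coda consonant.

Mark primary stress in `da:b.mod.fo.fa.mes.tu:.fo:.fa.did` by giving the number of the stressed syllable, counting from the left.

Weights: 7 fo: H, 8 fa L, 9 did H.
The penult (syllable 8, fa) is light, so stress falls on the antepenult (syllable 7, fo:).
Primary stress: syllable 7 → da:b.mod.fo.fa.mes.tu:.ˈfo:.fa.did.

7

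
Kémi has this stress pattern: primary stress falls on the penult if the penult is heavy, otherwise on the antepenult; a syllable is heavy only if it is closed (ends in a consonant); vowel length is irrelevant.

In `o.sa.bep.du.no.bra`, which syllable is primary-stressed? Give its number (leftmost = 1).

4

Weights: 4 du L, 5 no L, 6 bra L.
The penult (syllable 5, no) is light, so stress falls on the antepenult (syllable 4, du).
Primary stress: syllable 4 → o.sa.bep.ˈdu.no.bra.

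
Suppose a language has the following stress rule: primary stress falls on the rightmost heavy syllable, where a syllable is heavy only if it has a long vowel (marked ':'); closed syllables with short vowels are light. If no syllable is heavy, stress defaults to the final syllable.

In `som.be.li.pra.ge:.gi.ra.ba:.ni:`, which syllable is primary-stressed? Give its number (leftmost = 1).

9

Weights: 1 som L, 2 be L, 3 li L, 4 pra L, 5 ge: H, 6 gi L, 7 ra L, 8 ba: H, 9 ni: H.
Heavy syllables in the domain: 5, 8, 9. The rightmost is syllable 9 (ni:).
Primary stress: syllable 9 → som.be.li.pra.ge:.gi.ra.ba:.ˈni:.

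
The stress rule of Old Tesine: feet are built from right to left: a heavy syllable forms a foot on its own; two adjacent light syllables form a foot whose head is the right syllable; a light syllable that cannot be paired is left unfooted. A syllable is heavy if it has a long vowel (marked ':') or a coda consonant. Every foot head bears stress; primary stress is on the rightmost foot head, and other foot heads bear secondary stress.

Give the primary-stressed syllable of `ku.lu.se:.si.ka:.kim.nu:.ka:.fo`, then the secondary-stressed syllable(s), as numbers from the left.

primary 8, secondary 2, 3, 5, 6, 7

Weights: 1 ku L, 2 lu L, 3 se: H, 4 si L, 5 ka: H, 6 kim H, 7 nu: H, 8 ka: H, 9 fo L.
Parse right to left (heavy = foot alone; LL = one foot; stranded L unfooted): (ku.ˈlu) (ˈse:) si (ˈka:) (ˈkim) (ˈnu:) (ˈka:) fo.
Foot heads: 2, 3, 5, 6, 7, 8.
Primary stress on the rightmost head = syllable 8.
Secondary stress on 2, 3, 5, 6, 7: ku.ˌlu.ˌse:.si.ˌka:.ˌkim.ˌnu:.ˈka:.fo.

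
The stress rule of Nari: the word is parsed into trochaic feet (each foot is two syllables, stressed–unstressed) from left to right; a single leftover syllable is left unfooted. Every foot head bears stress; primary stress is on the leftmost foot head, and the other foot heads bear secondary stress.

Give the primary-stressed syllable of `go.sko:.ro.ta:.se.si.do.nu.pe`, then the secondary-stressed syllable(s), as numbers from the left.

primary 1, secondary 3, 5, 7

Parse left to right into trochaic (ˈσσ) feet: (ˈgo.sko:) (ˈro.ta:) (ˈse.si) (ˈdo.nu) pe. Syllable 9 is left unfooted.
Foot heads (stressed positions): 1, 3, 5, 7.
End Rule Leftmost: primary stress on the leftmost head = syllable 1.
Secondary stress on 3, 5, 7: ˈgo.sko:.ˌro.ta:.ˌse.si.ˌdo.nu.pe.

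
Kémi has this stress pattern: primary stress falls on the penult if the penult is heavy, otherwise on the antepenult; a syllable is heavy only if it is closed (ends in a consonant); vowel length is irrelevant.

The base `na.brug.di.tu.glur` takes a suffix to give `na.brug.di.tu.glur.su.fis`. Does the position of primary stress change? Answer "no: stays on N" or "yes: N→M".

yes: 3→5

Base `na.brug.di.tu.glur` (5 syllables):
  Weights: 3 di L, 4 tu L, 5 glur H.
  The penult (syllable 4, tu) is light, so stress falls on the antepenult (syllable 3, di).
  → primary stress on syllable 3.
Suffixed `na.brug.di.tu.glur.su.fis` (7 syllables):
  Weights: 5 glur H, 6 su L, 7 fis H.
  The penult (syllable 6, su) is light, so stress falls on the antepenult (syllable 5, glur).
  → primary stress on syllable 5.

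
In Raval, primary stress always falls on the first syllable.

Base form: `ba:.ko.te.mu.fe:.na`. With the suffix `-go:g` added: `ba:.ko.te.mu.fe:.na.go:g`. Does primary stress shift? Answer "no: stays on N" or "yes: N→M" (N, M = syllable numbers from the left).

Base `ba:.ko.te.mu.fe:.na` (6 syllables):
  The word has 6 syllables; the first syllable is syllable 1 (ba:).
  → primary stress on syllable 1.
Suffixed `ba:.ko.te.mu.fe:.na.go:g` (7 syllables):
  The word has 7 syllables; the first syllable is syllable 1 (ba:).
  → primary stress on syllable 1.

no: stays on 1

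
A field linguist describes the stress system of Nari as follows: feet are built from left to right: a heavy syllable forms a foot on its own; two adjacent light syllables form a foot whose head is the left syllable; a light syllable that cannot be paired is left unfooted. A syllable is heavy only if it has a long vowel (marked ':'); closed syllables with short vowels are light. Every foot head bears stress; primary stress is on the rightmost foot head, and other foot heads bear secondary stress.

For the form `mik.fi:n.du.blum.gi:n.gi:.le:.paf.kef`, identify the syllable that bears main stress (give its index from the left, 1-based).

8

Weights: 1 mik L, 2 fi:n H, 3 du L, 4 blum L, 5 gi:n H, 6 gi: H, 7 le: H, 8 paf L, 9 kef L.
Parse left to right (heavy = foot alone; LL = one foot; stranded L unfooted): mik (ˈfi:n) (ˈdu.blum) (ˈgi:n) (ˈgi:) (ˈle:) (ˈpaf.kef).
Foot heads: 2, 3, 5, 6, 7, 8.
Primary stress on the rightmost head = syllable 8.
Primary stress: syllable 8 → mik.fi:n.du.blum.gi:n.gi:.le:.ˈpaf.kef.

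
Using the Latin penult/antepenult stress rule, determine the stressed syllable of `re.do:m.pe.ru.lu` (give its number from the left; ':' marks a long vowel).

3

Classical Latin: stress the penult if heavy (long vowel or closed), else the antepenult.
Weights: 3 pe L, 4 ru L, 5 lu L.
The penult (syllable 4, ru) is light, so stress falls on the antepenult (syllable 3, pe).
Stress on syllable 3: re.do:m.ˈpe.ru.lu.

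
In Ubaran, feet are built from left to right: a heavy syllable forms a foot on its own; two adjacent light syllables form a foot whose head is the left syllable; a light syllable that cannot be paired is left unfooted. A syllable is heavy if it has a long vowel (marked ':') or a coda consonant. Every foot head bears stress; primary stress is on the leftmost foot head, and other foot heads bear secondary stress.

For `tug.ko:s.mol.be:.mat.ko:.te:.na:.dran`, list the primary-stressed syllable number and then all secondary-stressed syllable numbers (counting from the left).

Weights: 1 tug H, 2 ko:s H, 3 mol H, 4 be: H, 5 mat H, 6 ko: H, 7 te: H, 8 na: H, 9 dran H.
Parse left to right (heavy = foot alone; LL = one foot; stranded L unfooted): (ˈtug) (ˈko:s) (ˈmol) (ˈbe:) (ˈmat) (ˈko:) (ˈte:) (ˈna:) (ˈdran).
Foot heads: 1, 2, 3, 4, 5, 6, 7, 8, 9.
Primary stress on the leftmost head = syllable 1.
Secondary stress on 2, 3, 4, 5, 6, 7, 8, 9: ˈtug.ˌko:s.ˌmol.ˌbe:.ˌmat.ˌko:.ˌte:.ˌna:.ˌdran.

primary 1, secondary 2, 3, 4, 5, 6, 7, 8, 9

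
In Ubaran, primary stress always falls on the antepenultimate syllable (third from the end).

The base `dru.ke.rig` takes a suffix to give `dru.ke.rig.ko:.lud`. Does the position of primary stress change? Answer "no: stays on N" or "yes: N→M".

yes: 1→3

Base `dru.ke.rig` (3 syllables):
  The word has 3 syllables; the antepenultimate syllable (third from the end) is syllable 1 (dru).
  → primary stress on syllable 1.
Suffixed `dru.ke.rig.ko:.lud` (5 syllables):
  The word has 5 syllables; the antepenultimate syllable (third from the end) is syllable 3 (rig).
  → primary stress on syllable 3.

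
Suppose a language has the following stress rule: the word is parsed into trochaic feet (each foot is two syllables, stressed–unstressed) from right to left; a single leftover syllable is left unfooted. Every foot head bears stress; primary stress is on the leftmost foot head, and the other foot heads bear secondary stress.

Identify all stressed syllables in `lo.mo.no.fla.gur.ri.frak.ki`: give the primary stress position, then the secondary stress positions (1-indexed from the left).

Parse right to left into trochaic (ˈσσ) feet: (ˈlo.mo) (ˈno.fla) (ˈgur.ri) (ˈfrak.ki).
Foot heads (stressed positions): 1, 3, 5, 7.
End Rule Leftmost: primary stress on the leftmost head = syllable 1.
Secondary stress on 3, 5, 7: ˈlo.mo.ˌno.fla.ˌgur.ri.ˌfrak.ki.

primary 1, secondary 3, 5, 7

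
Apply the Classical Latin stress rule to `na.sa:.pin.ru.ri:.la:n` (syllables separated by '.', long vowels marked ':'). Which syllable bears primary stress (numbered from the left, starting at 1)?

Classical Latin: stress the penult if heavy (long vowel or closed), else the antepenult.
Weights: 4 ru L, 5 ri: H, 6 la:n H.
The penult (syllable 5, ri:) is heavy, so it takes stress.
Stress on syllable 5: na.sa:.pin.ru.ˈri:.la:n.

5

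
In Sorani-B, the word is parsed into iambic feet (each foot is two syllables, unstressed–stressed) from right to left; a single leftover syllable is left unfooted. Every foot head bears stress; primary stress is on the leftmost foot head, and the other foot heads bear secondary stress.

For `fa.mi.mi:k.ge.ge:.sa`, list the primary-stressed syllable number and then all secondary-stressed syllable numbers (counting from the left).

Parse right to left into iambic (σˈσ) feet: (fa.ˈmi) (mi:k.ˈge) (ge:.ˈsa).
Foot heads (stressed positions): 2, 4, 6.
End Rule Leftmost: primary stress on the leftmost head = syllable 2.
Secondary stress on 4, 6: fa.ˈmi.mi:k.ˌge.ge:.ˌsa.

primary 2, secondary 4, 6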